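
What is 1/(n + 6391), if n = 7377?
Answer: 1/13768 ≈ 7.2632e-5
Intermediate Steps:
1/(n + 6391) = 1/(7377 + 6391) = 1/13768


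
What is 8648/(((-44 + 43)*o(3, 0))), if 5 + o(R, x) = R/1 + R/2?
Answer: 17296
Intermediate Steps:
o(R, x) = -5 + 3*R/2 (o(R, x) = -5 + (R/1 + R/2) = -5 + (R*1 + R*(½)) = -5 + (R + R/2) = -5 + 3*R/2)
8648/(((-44 + 43)*o(3, 0))) = 8648/(((-44 + 43)*(-5 + (3/2)*3))) = 8648/((-(-5 + 9/2))) = 8648/((-1*(-½))) = 8648/(½) = 8648*2 = 17296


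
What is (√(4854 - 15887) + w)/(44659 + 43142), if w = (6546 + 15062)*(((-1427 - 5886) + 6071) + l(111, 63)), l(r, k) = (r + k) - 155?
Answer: -714232/2373 + I*√11033/87801 ≈ -300.98 + 0.0011963*I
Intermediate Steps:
l(r, k) = -155 + k + r (l(r, k) = (k + r) - 155 = -155 + k + r)
w = -26426584 (w = (6546 + 15062)*(((-1427 - 5886) + 6071) + (-155 + 63 + 111)) = 21608*((-7313 + 6071) + 19) = 21608*(-1242 + 19) = 21608*(-1223) = -26426584)
(√(4854 - 15887) + w)/(44659 + 43142) = (√(4854 - 15887) - 26426584)/(44659 + 43142) = (√(-11033) - 26426584)/87801 = (I*√11033 - 26426584)*(1/87801) = (-26426584 + I*√11033)*(1/87801) = -714232/2373 + I*√11033/87801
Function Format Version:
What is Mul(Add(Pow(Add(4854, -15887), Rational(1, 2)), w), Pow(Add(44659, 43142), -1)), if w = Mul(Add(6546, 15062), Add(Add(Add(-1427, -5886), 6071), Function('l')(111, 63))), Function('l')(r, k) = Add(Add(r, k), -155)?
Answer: Add(Rational(-714232, 2373), Mul(Rational(1, 87801), I, Pow(11033, Rational(1, 2)))) ≈ Add(-300.98, Mul(0.0011963, I))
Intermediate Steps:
Function('l')(r, k) = Add(-155, k, r) (Function('l')(r, k) = Add(Add(k, r), -155) = Add(-155, k, r))
w = -26426584 (w = Mul(Add(6546, 15062), Add(Add(Add(-1427, -5886), 6071), Add(-155, 63, 111))) = Mul(21608, Add(Add(-7313, 6071), 19)) = Mul(21608, Add(-1242, 19)) = Mul(21608, -1223) = -26426584)
Mul(Add(Pow(Add(4854, -15887), Rational(1, 2)), w), Pow(Add(44659, 43142), -1)) = Mul(Add(Pow(Add(4854, -15887), Rational(1, 2)), -26426584), Pow(Add(44659, 43142), -1)) = Mul(Add(Pow(-11033, Rational(1, 2)), -26426584), Pow(87801, -1)) = Mul(Add(Mul(I, Pow(11033, Rational(1, 2))), -26426584), Rational(1, 87801)) = Mul(Add(-26426584, Mul(I, Pow(11033, Rational(1, 2)))), Rational(1, 87801)) = Add(Rational(-714232, 2373), Mul(Rational(1, 87801), I, Pow(11033, Rational(1, 2))))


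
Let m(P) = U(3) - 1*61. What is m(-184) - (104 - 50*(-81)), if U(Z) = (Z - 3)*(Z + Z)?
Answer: -4215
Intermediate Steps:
U(Z) = 2*Z*(-3 + Z) (U(Z) = (-3 + Z)*(2*Z) = 2*Z*(-3 + Z))
m(P) = -61 (m(P) = 2*3*(-3 + 3) - 1*61 = 2*3*0 - 61 = 0 - 61 = -61)
m(-184) - (104 - 50*(-81)) = -61 - (104 - 50*(-81)) = -61 - (104 + 4050) = -61 - 1*4154 = -61 - 4154 = -4215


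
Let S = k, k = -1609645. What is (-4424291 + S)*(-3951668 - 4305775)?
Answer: 49824882585648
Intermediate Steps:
S = -1609645
(-4424291 + S)*(-3951668 - 4305775) = (-4424291 - 1609645)*(-3951668 - 4305775) = -6033936*(-8257443) = 49824882585648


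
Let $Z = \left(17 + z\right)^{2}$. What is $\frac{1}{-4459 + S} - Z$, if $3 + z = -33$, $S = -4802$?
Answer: $- \frac{3343222}{9261} \approx -361.0$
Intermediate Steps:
$z = -36$ ($z = -3 - 33 = -36$)
$Z = 361$ ($Z = \left(17 - 36\right)^{2} = \left(-19\right)^{2} = 361$)
$\frac{1}{-4459 + S} - Z = \frac{1}{-4459 - 4802} - 361 = \frac{1}{-9261} - 361 = - \frac{1}{9261} - 361 = - \frac{3343222}{9261}$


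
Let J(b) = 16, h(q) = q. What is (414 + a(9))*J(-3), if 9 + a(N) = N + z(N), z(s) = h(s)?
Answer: 6768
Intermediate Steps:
z(s) = s
a(N) = -9 + 2*N (a(N) = -9 + (N + N) = -9 + 2*N)
(414 + a(9))*J(-3) = (414 + (-9 + 2*9))*16 = (414 + (-9 + 18))*16 = (414 + 9)*16 = 423*16 = 6768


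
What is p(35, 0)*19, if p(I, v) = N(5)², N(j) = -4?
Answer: 304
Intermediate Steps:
p(I, v) = 16 (p(I, v) = (-4)² = 16)
p(35, 0)*19 = 16*19 = 304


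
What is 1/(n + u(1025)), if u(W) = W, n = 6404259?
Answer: 1/6405284 ≈ 1.5612e-7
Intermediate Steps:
1/(n + u(1025)) = 1/(6404259 + 1025) = 1/6405284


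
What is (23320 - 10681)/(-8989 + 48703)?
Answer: 4213/13238 ≈ 0.31825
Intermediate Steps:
(23320 - 10681)/(-8989 + 48703) = 12639/39714 = 12639*(1/39714) = 4213/13238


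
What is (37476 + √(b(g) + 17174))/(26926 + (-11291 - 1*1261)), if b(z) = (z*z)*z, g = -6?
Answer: 18738/7187 + √16958/14374 ≈ 2.6163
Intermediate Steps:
b(z) = z³ (b(z) = z²*z = z³)
(37476 + √(b(g) + 17174))/(26926 + (-11291 - 1*1261)) = (37476 + √((-6)³ + 17174))/(26926 + (-11291 - 1*1261)) = (37476 + √(-216 + 17174))/(26926 + (-11291 - 1261)) = (37476 + √16958)/(26926 - 12552) = (37476 + √16958)/14374 = (37476 + √16958)*(1/14374) = 18738/7187 + √16958/14374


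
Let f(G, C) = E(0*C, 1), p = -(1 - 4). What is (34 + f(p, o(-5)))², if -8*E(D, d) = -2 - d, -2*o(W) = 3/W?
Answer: 75625/64 ≈ 1181.6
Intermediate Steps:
o(W) = -3/(2*W)
p = 3 (p = -1*(-3) = 3)
E(D, d) = ¼ + d/8 (E(D, d) = -(-2 - d)/8 = ¼ + d/8)
f(G, C) = 3/8 (f(G, C) = ¼ + (⅛)*1 = ¼ + ⅛ = 3/8)
(34 + f(p, o(-5)))² = (34 + 3/8)² = (275/8)² = 75625/64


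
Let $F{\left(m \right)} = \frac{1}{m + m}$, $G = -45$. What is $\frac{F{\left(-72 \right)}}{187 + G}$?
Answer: $- \frac{1}{20448} \approx -4.8905 \cdot 10^{-5}$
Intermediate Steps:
$F{\left(m \right)} = \frac{1}{2 m}$
$\frac{F{\left(-72 \right)}}{187 + G} = \frac{\frac{1}{2} \frac{1}{-72}}{187 - 45} = \frac{\frac{1}{2} \left(- \frac{1}{72}\right)}{142} = \frac{1}{142} \left(- \frac{1}{144}\right) = - \frac{1}{20448}$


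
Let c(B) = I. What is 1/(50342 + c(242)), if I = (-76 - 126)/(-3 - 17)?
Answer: 10/503521 ≈ 1.9860e-5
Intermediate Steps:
I = 101/10 (I = -202/(-20) = -202*(-1/20) = 101/10 ≈ 10.100)
c(B) = 101/10
1/(50342 + c(242)) = 1/(50342 + 101/10) = 1/(503521/10) = 10/503521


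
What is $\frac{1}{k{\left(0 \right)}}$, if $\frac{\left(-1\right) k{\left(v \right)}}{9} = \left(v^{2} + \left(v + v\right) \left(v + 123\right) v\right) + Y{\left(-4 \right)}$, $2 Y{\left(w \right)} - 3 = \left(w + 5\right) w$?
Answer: $\frac{2}{9} \approx 0.22222$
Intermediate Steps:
$Y{\left(w \right)} = \frac{3}{2} + \frac{w \left(5 + w\right)}{2}$ ($Y{\left(w \right)} = \frac{3}{2} + \frac{\left(w + 5\right) w}{2} = \frac{3}{2} + \frac{\left(5 + w\right) w}{2} = \frac{3}{2} + \frac{w \left(5 + w\right)}{2}$)
$k{\left(v \right)} = \frac{9}{2} - 9 v^{2} - 18 v^{2} \left(123 + v\right)$ ($k{\left(v \right)} = - 9 \left(\left(v^{2} + \left(v + v\right) \left(v + 123\right) v\right) + \left(\frac{3}{2} + \frac{\left(-4\right)^{2}}{2} + \frac{5}{2} \left(-4\right)\right)\right) = - 9 \left(\left(v^{2} + 2 v \left(123 + v\right) v\right) + \left(\frac{3}{2} + \frac{1}{2} \cdot 16 - 10\right)\right) = - 9 \left(\left(v^{2} + 2 v \left(123 + v\right) v\right) + \left(\frac{3}{2} + 8 - 10\right)\right) = - 9 \left(\left(v^{2} + 2 v^{2} \left(123 + v\right)\right) - \frac{1}{2}\right) = - 9 \left(- \frac{1}{2} + v^{2} + 2 v^{2} \left(123 + v\right)\right) = \frac{9}{2} - 9 v^{2} - 18 v^{2} \left(123 + v\right)$)
$\frac{1}{k{\left(0 \right)}} = \frac{1}{\frac{9}{2} - 2223 \cdot 0^{2} - 18 \cdot 0^{3}} = \frac{1}{\frac{9}{2} - 0 - 0} = \frac{1}{\frac{9}{2} + 0 + 0} = \frac{1}{\frac{9}{2}} = \frac{2}{9}$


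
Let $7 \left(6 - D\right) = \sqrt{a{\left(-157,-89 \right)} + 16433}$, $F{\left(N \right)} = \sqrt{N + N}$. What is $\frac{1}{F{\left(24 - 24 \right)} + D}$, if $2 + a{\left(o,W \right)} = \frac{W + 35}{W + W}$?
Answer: $- \frac{4361}{217565} - \frac{7 \sqrt{130152354}}{1305390} \approx -0.081221$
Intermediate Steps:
$a{\left(o,W \right)} = -2 + \frac{35 + W}{2 W}$ ($a{\left(o,W \right)} = -2 + \frac{W + 35}{W + W} = -2 + \frac{35 + W}{2 W}$)
$F{\left(N \right)} = \sqrt{2} \sqrt{N}$ ($F{\left(N \right)} = \sqrt{2 N} = \sqrt{2} \sqrt{N}$)
$D = 6 - \frac{\sqrt{130152354}}{623}$ ($D = 6 - \frac{\sqrt{\frac{35 - -267}{2 \left(-89\right)} + 16433}}{7} = 6 - \frac{\sqrt{\frac{1}{2} \left(- \frac{1}{89}\right) \left(35 + 267\right) + 16433}}{7} = 6 - \frac{\sqrt{\frac{1}{2} \left(- \frac{1}{89}\right) 302 + 16433}}{7} = 6 - \frac{\sqrt{- \frac{151}{89} + 16433}}{7} = 6 - \frac{\sqrt{\frac{1462386}{89}}}{7} = 6 - \frac{\frac{1}{89} \sqrt{130152354}}{7} = 6 - \frac{\sqrt{130152354}}{623} \approx -12.312$)
$\frac{1}{F{\left(24 - 24 \right)} + D} = \frac{1}{\sqrt{2} \sqrt{24 - 24} + \left(6 - \frac{\sqrt{130152354}}{623}\right)} = \frac{1}{\sqrt{2} \sqrt{0} + \left(6 - \frac{\sqrt{130152354}}{623}\right)} = \frac{1}{\sqrt{2} \cdot 0 + \left(6 - \frac{\sqrt{130152354}}{623}\right)} = \frac{1}{0 + \left(6 - \frac{\sqrt{130152354}}{623}\right)} = \frac{1}{6 - \frac{\sqrt{130152354}}{623}}$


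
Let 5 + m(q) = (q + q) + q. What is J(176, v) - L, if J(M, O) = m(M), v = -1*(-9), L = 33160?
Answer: -32637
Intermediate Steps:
v = 9
m(q) = -5 + 3*q (m(q) = -5 + ((q + q) + q) = -5 + (2*q + q) = -5 + 3*q)
J(M, O) = -5 + 3*M
J(176, v) - L = (-5 + 3*176) - 1*33160 = (-5 + 528) - 33160 = 523 - 33160 = -32637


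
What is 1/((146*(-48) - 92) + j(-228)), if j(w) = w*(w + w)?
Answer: 1/96868 ≈ 1.0323e-5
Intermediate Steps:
j(w) = 2*w**2 (j(w) = w*(2*w) = 2*w**2)
1/((146*(-48) - 92) + j(-228)) = 1/((146*(-48) - 92) + 2*(-228)**2) = 1/((-7008 - 92) + 2*51984) = 1/(-7100 + 103968) = 1/96868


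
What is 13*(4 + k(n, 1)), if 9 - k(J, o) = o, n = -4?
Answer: 156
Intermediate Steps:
k(J, o) = 9 - o
13*(4 + k(n, 1)) = 13*(4 + (9 - 1*1)) = 13*(4 + (9 - 1)) = 13*(4 + 8) = 13*12 = 156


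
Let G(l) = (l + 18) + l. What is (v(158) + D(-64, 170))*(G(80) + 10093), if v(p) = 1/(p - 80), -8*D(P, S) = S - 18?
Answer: -15211351/78 ≈ -1.9502e+5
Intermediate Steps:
D(P, S) = 9/4 - S/8 (D(P, S) = -(S - 18)/8 = -(-18 + S)/8 = 9/4 - S/8)
G(l) = 18 + 2*l (G(l) = (18 + l) + l = 18 + 2*l)
v(p) = 1/(-80 + p)
(v(158) + D(-64, 170))*(G(80) + 10093) = (1/(-80 + 158) + (9/4 - ⅛*170))*((18 + 2*80) + 10093) = (1/78 + (9/4 - 85/4))*((18 + 160) + 10093) = (1/78 - 19)*(178 + 10093) = -1481/78*10271 = -15211351/78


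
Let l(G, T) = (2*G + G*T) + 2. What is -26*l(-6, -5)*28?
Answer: -14560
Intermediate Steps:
l(G, T) = 2 + 2*G + G*T
-26*l(-6, -5)*28 = -26*(2 + 2*(-6) - 6*(-5))*28 = -26*(2 - 12 + 30)*28 = -26*20*28 = -520*28 = -14560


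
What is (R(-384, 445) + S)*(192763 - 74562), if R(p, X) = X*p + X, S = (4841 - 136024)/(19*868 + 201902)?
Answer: -4399690928241173/218394 ≈ -2.0146e+10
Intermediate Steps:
S = -131183/218394 (S = -131183/(16492 + 201902) = -131183/218394 ≈ -0.60067)
R(p, X) = X + X*p
(R(-384, 445) + S)*(192763 - 74562) = (445*(1 - 384) - 131183/218394)*(192763 - 74562) = (445*(-383) - 131183/218394)*118201 = (-170435 - 131183/218394)*118201 = -37222112573/218394*118201 = -4399690928241173/218394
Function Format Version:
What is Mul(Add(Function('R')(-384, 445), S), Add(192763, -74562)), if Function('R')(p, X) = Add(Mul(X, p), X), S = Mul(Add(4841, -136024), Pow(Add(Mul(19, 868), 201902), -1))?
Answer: Rational(-4399690928241173, 218394) ≈ -2.0146e+10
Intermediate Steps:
S = Rational(-131183, 218394) (S = Mul(-131183, Pow(Add(16492, 201902), -1)) = Mul(-131183, Pow(218394, -1)) = Mul(-131183, Rational(1, 218394)) = Rational(-131183, 218394) ≈ -0.60067)
Function('R')(p, X) = Add(X, Mul(X, p))
Mul(Add(Function('R')(-384, 445), S), Add(192763, -74562)) = Mul(Add(Mul(445, Add(1, -384)), Rational(-131183, 218394)), Add(192763, -74562)) = Mul(Add(Mul(445, -383), Rational(-131183, 218394)), 118201) = Mul(Add(-170435, Rational(-131183, 218394)), 118201) = Mul(Rational(-37222112573, 218394), 118201) = Rational(-4399690928241173, 218394)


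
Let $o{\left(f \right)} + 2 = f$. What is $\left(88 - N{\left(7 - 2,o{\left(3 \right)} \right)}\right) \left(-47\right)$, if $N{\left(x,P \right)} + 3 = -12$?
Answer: $-4841$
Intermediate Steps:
$o{\left(f \right)} = -2 + f$
$N{\left(x,P \right)} = -15$ ($N{\left(x,P \right)} = -3 - 12 = -15$)
$\left(88 - N{\left(7 - 2,o{\left(3 \right)} \right)}\right) \left(-47\right) = \left(88 - -15\right) \left(-47\right) = \left(88 + 15\right) \left(-47\right) = 103 \left(-47\right) = -4841$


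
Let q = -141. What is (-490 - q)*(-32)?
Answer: 11168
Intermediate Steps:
(-490 - q)*(-32) = (-490 - 1*(-141))*(-32) = (-490 + 141)*(-32) = -349*(-32) = 11168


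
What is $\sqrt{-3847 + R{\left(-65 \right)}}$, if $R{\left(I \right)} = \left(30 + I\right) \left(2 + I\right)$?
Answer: $i \sqrt{1642} \approx 40.522 i$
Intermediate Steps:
$R{\left(I \right)} = \left(2 + I\right) \left(30 + I\right)$
$\sqrt{-3847 + R{\left(-65 \right)}} = \sqrt{-3847 + \left(60 + \left(-65\right)^{2} + 32 \left(-65\right)\right)} = \sqrt{-3847 + \left(60 + 4225 - 2080\right)} = \sqrt{-3847 + 2205} = \sqrt{-1642} = i \sqrt{1642}$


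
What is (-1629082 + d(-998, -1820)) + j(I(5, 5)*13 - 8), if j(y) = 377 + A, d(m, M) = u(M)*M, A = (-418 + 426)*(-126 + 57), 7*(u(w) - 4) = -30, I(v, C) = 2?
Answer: -1628737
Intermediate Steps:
u(w) = -2/7 (u(w) = 4 + (⅐)*(-30) = 4 - 30/7 = -2/7)
A = -552 (A = 8*(-69) = -552)
d(m, M) = -2*M/7
j(y) = -175 (j(y) = 377 - 552 = -175)
(-1629082 + d(-998, -1820)) + j(I(5, 5)*13 - 8) = (-1629082 - 2/7*(-1820)) - 175 = (-1629082 + 520) - 175 = -1628562 - 175 = -1628737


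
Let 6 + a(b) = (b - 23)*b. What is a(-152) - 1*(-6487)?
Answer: 33081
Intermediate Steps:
a(b) = -6 + b*(-23 + b) (a(b) = -6 + (b - 23)*b = -6 + (-23 + b)*b = -6 + b*(-23 + b))
a(-152) - 1*(-6487) = (-6 + (-152)**2 - 23*(-152)) - 1*(-6487) = (-6 + 23104 + 3496) + 6487 = 26594 + 6487 = 33081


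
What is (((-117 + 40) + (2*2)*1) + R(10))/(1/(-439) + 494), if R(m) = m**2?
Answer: 11853/216865 ≈ 0.054656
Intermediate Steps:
(((-117 + 40) + (2*2)*1) + R(10))/(1/(-439) + 494) = (((-117 + 40) + (2*2)*1) + 10**2)/(1/(-439) + 494) = ((-77 + 4*1) + 100)/(-1/439 + 494) = ((-77 + 4) + 100)/(216865/439) = 439*(-73 + 100)/216865 = (439/216865)*27 = 11853/216865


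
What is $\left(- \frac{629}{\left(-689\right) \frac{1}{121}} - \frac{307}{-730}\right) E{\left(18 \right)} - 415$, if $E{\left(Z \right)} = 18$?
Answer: $\frac{397573562}{251485} \approx 1580.9$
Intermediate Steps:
$\left(- \frac{629}{\left(-689\right) \frac{1}{121}} - \frac{307}{-730}\right) E{\left(18 \right)} - 415 = \left(- \frac{629}{\left(-689\right) \frac{1}{121}} - \frac{307}{-730}\right) 18 - 415 = \left(- \frac{629}{\left(-689\right) \frac{1}{121}} - - \frac{307}{730}\right) 18 - 415 = \left(- \frac{629}{- \frac{689}{121}} + \frac{307}{730}\right) 18 - 415 = \left(\left(-629\right) \left(- \frac{121}{689}\right) + \frac{307}{730}\right) 18 - 415 = \left(\frac{76109}{689} + \frac{307}{730}\right) 18 - 415 = \frac{55771093}{502970} \cdot 18 - 415 = \frac{501939837}{251485} - 415 = \frac{397573562}{251485}$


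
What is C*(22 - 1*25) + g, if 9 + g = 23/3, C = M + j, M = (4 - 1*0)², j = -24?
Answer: 68/3 ≈ 22.667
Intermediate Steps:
M = 16 (M = (4 + 0)² = 4² = 16)
C = -8 (C = 16 - 24 = -8)
g = -4/3 (g = -9 + 23/3 = -4/3 ≈ -1.3333)
C*(22 - 1*25) + g = -8*(22 - 1*25) - 4/3 = -8*(22 - 25) - 4/3 = -8*(-3) - 4/3 = 24 - 4/3 = 68/3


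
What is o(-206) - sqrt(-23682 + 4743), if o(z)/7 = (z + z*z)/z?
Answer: -1435 - I*sqrt(18939) ≈ -1435.0 - 137.62*I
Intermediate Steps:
o(z) = 7*(z + z**2)/z (o(z) = 7*((z + z*z)/z) = 7*((z + z**2)/z) = 7*(z + z**2)/z)
o(-206) - sqrt(-23682 + 4743) = (7 + 7*(-206)) - sqrt(-23682 + 4743) = (7 - 1442) - sqrt(-18939) = -1435 - I*sqrt(18939)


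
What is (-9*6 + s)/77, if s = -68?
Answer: -122/77 ≈ -1.5844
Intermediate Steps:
(-9*6 + s)/77 = (-9*6 - 68)/77 = (-54 - 68)/77 = (1/77)*(-122) = -122/77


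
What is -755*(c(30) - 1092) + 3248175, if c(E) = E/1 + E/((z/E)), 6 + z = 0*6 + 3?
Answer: 4276485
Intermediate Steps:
z = -3 (z = -6 + (0*6 + 3) = -6 + (0 + 3) = -6 + 3 = -3)
c(E) = E - E²/3 (c(E) = E/1 + E/((-3/E)) = E*1 + E*(-E/3) = E - E²/3)
-755*(c(30) - 1092) + 3248175 = -755*((⅓)*30*(3 - 1*30) - 1092) + 3248175 = -755*((⅓)*30*(3 - 30) - 1092) + 3248175 = -755*((⅓)*30*(-27) - 1092) + 3248175 = -755*(-270 - 1092) + 3248175 = -755*(-1362) + 3248175 = 1028310 + 3248175 = 4276485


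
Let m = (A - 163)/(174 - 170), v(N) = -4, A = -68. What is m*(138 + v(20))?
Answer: -15477/2 ≈ -7738.5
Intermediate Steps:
m = -231/4 (m = (-68 - 163)/(174 - 170) = -231/4 ≈ -57.750)
m*(138 + v(20)) = -231*(138 - 4)/4 = -231/4*134 = -15477/2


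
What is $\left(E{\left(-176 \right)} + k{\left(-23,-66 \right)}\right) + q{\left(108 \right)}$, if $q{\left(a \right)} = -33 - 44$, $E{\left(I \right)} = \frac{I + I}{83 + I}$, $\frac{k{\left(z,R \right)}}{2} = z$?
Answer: $- \frac{11087}{93} \approx -119.22$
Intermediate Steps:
$k{\left(z,R \right)} = 2 z$
$E{\left(I \right)} = \frac{2 I}{83 + I}$
$q{\left(a \right)} = -77$
$\left(E{\left(-176 \right)} + k{\left(-23,-66 \right)}\right) + q{\left(108 \right)} = \left(2 \left(-176\right) \frac{1}{83 - 176} + 2 \left(-23\right)\right) - 77 = \left(2 \left(-176\right) \frac{1}{-93} - 46\right) - 77 = \left(2 \left(-176\right) \left(- \frac{1}{93}\right) - 46\right) - 77 = \left(\frac{352}{93} - 46\right) - 77 = - \frac{3926}{93} - 77 = - \frac{11087}{93}$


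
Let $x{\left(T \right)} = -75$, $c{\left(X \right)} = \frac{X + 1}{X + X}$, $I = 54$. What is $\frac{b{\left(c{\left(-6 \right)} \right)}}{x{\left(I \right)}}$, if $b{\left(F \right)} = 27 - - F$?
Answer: $- \frac{329}{900} \approx -0.36556$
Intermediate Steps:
$c{\left(X \right)} = \frac{1 + X}{2 X}$
$b{\left(F \right)} = 27 + F$
$\frac{b{\left(c{\left(-6 \right)} \right)}}{x{\left(I \right)}} = \frac{27 + \frac{1 - 6}{2 \left(-6\right)}}{-75} = \left(27 + \frac{1}{2} \left(- \frac{1}{6}\right) \left(-5\right)\right) \left(- \frac{1}{75}\right) = \left(27 + \frac{5}{12}\right) \left(- \frac{1}{75}\right) = \frac{329}{12} \left(- \frac{1}{75}\right) = - \frac{329}{900}$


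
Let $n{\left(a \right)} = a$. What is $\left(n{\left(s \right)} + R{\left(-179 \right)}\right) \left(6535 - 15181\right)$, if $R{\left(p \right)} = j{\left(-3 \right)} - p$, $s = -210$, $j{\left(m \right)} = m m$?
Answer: $190212$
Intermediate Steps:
$j{\left(m \right)} = m^{2}$
$R{\left(p \right)} = 9 - p$ ($R{\left(p \right)} = \left(-3\right)^{2} - p = 9 - p$)
$\left(n{\left(s \right)} + R{\left(-179 \right)}\right) \left(6535 - 15181\right) = \left(-210 + \left(9 - -179\right)\right) \left(6535 - 15181\right) = \left(-210 + \left(9 + 179\right)\right) \left(-8646\right) = \left(-210 + 188\right) \left(-8646\right) = \left(-22\right) \left(-8646\right) = 190212$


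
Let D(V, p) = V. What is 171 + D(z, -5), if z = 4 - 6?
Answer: 169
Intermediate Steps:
z = -2
171 + D(z, -5) = 171 - 2 = 169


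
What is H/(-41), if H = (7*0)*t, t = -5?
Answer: 0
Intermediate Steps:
H = 0 (H = (7*0)*(-5) = 0*(-5) = 0)
H/(-41) = 0/(-41) = 0*(-1/41) = 0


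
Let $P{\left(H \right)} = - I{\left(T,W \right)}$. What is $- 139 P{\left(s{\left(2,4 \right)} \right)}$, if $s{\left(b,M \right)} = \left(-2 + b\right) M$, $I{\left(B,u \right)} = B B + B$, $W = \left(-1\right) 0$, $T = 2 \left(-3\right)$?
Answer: $4170$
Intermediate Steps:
$T = -6$
$W = 0$
$I{\left(B,u \right)} = B + B^{2}$ ($I{\left(B,u \right)} = B^{2} + B = B + B^{2}$)
$s{\left(b,M \right)} = M \left(-2 + b\right)$
$P{\left(H \right)} = -30$ ($P{\left(H \right)} = - \left(-6\right) \left(1 - 6\right) = - \left(-6\right) \left(-5\right) = \left(-1\right) 30 = -30$)
$- 139 P{\left(s{\left(2,4 \right)} \right)} = \left(-139\right) \left(-30\right) = 4170$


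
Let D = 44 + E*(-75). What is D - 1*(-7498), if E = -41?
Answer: 10617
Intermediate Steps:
D = 3119 (D = 44 - 41*(-75) = 44 + 3075 = 3119)
D - 1*(-7498) = 3119 - 1*(-7498) = 3119 + 7498 = 10617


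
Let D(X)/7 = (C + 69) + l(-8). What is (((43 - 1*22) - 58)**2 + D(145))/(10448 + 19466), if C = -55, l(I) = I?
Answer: 1411/29914 ≈ 0.047169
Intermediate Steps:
D(X) = 42 (D(X) = 7*((-55 + 69) - 8) = 7*(14 - 8) = 7*6 = 42)
(((43 - 1*22) - 58)**2 + D(145))/(10448 + 19466) = (((43 - 1*22) - 58)**2 + 42)/(10448 + 19466) = (((43 - 22) - 58)**2 + 42)/29914 = ((21 - 58)**2 + 42)*(1/29914) = ((-37)**2 + 42)*(1/29914) = (1369 + 42)*(1/29914) = 1411*(1/29914) = 1411/29914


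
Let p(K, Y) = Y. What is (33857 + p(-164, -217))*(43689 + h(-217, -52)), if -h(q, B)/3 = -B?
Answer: 1464450120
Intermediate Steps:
h(q, B) = 3*B (h(q, B) = -(-3)*B = 3*B)
(33857 + p(-164, -217))*(43689 + h(-217, -52)) = (33857 - 217)*(43689 + 3*(-52)) = 33640*(43689 - 156) = 33640*43533 = 1464450120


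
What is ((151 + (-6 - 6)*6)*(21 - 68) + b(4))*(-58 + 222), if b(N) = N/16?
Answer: -608891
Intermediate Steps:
b(N) = N/16 (b(N) = N*(1/16) = N/16)
((151 + (-6 - 6)*6)*(21 - 68) + b(4))*(-58 + 222) = ((151 + (-6 - 6)*6)*(21 - 68) + (1/16)*4)*(-58 + 222) = ((151 - 12*6)*(-47) + 1/4)*164 = ((151 - 72)*(-47) + 1/4)*164 = (79*(-47) + 1/4)*164 = (-3713 + 1/4)*164 = -14851/4*164 = -608891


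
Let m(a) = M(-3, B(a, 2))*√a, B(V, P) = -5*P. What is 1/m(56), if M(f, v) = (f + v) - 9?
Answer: -√14/616 ≈ -0.0060741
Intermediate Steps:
M(f, v) = -9 + f + v
m(a) = -22*√a (m(a) = (-9 - 3 - 5*2)*√a = (-9 - 3 - 10)*√a = -22*√a)
1/m(56) = 1/(-44*√14) = -√14/616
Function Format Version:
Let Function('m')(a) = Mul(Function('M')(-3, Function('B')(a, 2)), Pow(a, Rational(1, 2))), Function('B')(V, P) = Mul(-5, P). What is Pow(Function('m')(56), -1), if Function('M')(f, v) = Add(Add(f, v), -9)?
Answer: Mul(Rational(-1, 616), Pow(14, Rational(1, 2))) ≈ -0.0060741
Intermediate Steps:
Function('M')(f, v) = Add(-9, f, v)
Function('m')(a) = Mul(-22, Pow(a, Rational(1, 2))) (Function('m')(a) = Mul(Add(-9, -3, Mul(-5, 2)), Pow(a, Rational(1, 2))) = Mul(Add(-9, -3, -10), Pow(a, Rational(1, 2))) = Mul(-22, Pow(a, Rational(1, 2))))
Pow(Function('m')(56), -1) = Pow(Mul(-22, Pow(56, Rational(1, 2))), -1) = Pow(Mul(-22, Mul(2, Pow(14, Rational(1, 2)))), -1) = Pow(Mul(-44, Pow(14, Rational(1, 2))), -1) = Mul(Rational(-1, 616), Pow(14, Rational(1, 2)))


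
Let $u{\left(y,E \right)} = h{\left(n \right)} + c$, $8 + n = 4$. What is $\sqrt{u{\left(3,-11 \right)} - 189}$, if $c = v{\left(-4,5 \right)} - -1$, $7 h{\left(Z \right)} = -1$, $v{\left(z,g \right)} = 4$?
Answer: $\frac{i \sqrt{9023}}{7} \approx 13.57 i$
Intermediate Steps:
$n = -4$ ($n = -8 + 4 = -4$)
$h{\left(Z \right)} = - \frac{1}{7}$ ($h{\left(Z \right)} = \frac{1}{7} \left(-1\right) = - \frac{1}{7}$)
$c = 5$ ($c = 4 - -1 = 4 + 1 = 5$)
$u{\left(y,E \right)} = \frac{34}{7}$ ($u{\left(y,E \right)} = - \frac{1}{7} + 5 = \frac{34}{7}$)
$\sqrt{u{\left(3,-11 \right)} - 189} = \sqrt{\frac{34}{7} - 189} = \sqrt{- \frac{1289}{7}} = \frac{i \sqrt{9023}}{7}$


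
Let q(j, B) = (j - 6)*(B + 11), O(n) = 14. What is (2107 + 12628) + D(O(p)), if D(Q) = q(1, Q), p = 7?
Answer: 14610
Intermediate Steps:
q(j, B) = (-6 + j)*(11 + B)
D(Q) = -55 - 5*Q (D(Q) = -66 - 6*Q + 11*1 + Q*1 = -66 - 6*Q + 11 + Q = -55 - 5*Q)
(2107 + 12628) + D(O(p)) = (2107 + 12628) + (-55 - 5*14) = 14735 + (-55 - 70) = 14735 - 125 = 14610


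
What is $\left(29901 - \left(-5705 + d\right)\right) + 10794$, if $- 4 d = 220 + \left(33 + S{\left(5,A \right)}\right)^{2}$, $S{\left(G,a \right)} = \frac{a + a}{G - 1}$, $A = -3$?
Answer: $\frac{747249}{16} \approx 46703.0$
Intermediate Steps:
$S{\left(G,a \right)} = \frac{2 a}{-1 + G}$
$d = - \frac{4849}{16}$ ($d = - \frac{220 + \left(33 + 2 \left(-3\right) \frac{1}{-1 + 5}\right)^{2}}{4} = - \frac{220 + \left(33 + 2 \left(-3\right) \frac{1}{4}\right)^{2}}{4} = - \frac{220 + \left(33 - \frac{3}{2}\right)^{2}}{4} = - \frac{220 + \left(\frac{63}{2}\right)^{2}}{4} = - \frac{220 + \frac{3969}{4}}{4} = \left(- \frac{1}{4}\right) \frac{4849}{4} = - \frac{4849}{16} \approx -303.06$)
$\left(29901 - \left(-5705 + d\right)\right) + 10794 = \left(29901 + \left(5705 - - \frac{4849}{16}\right)\right) + 10794 = \left(29901 + \left(5705 + \frac{4849}{16}\right)\right) + 10794 = \left(29901 + \frac{96129}{16}\right) + 10794 = \frac{574545}{16} + 10794 = \frac{747249}{16}$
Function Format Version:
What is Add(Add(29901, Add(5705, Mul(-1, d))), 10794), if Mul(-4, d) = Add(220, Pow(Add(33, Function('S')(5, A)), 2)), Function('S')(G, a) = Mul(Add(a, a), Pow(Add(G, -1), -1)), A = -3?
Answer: Rational(747249, 16) ≈ 46703.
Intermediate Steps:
Function('S')(G, a) = Mul(2, a, Pow(Add(-1, G), -1)) (Function('S')(G, a) = Mul(Mul(2, a), Pow(Add(-1, G), -1)) = Mul(2, a, Pow(Add(-1, G), -1)))
d = Rational(-4849, 16) (d = Mul(Rational(-1, 4), Add(220, Pow(Add(33, Mul(2, -3, Pow(Add(-1, 5), -1))), 2))) = Mul(Rational(-1, 4), Add(220, Pow(Add(33, Mul(2, -3, Pow(4, -1))), 2))) = Mul(Rational(-1, 4), Add(220, Pow(Add(33, Mul(2, -3, Rational(1, 4))), 2))) = Mul(Rational(-1, 4), Add(220, Pow(Add(33, Rational(-3, 2)), 2))) = Mul(Rational(-1, 4), Add(220, Pow(Rational(63, 2), 2))) = Mul(Rational(-1, 4), Add(220, Rational(3969, 4))) = Mul(Rational(-1, 4), Rational(4849, 4)) = Rational(-4849, 16) ≈ -303.06)
Add(Add(29901, Add(5705, Mul(-1, d))), 10794) = Add(Add(29901, Add(5705, Mul(-1, Rational(-4849, 16)))), 10794) = Add(Add(29901, Add(5705, Rational(4849, 16))), 10794) = Add(Add(29901, Rational(96129, 16)), 10794) = Add(Rational(574545, 16), 10794) = Rational(747249, 16)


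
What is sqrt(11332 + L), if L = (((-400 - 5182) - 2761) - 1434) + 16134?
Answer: 133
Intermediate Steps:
L = 6357 (L = ((-5582 - 2761) - 1434) + 16134 = (-8343 - 1434) + 16134 = -9777 + 16134 = 6357)
sqrt(11332 + L) = sqrt(11332 + 6357) = sqrt(17689) = 133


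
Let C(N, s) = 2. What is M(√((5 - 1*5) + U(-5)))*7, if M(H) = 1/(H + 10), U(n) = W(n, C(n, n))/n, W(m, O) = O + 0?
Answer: 175/251 - 7*I*√10/502 ≈ 0.69721 - 0.044096*I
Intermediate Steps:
W(m, O) = O
U(n) = 2/n
M(H) = 1/(10 + H)
M(√((5 - 1*5) + U(-5)))*7 = 7/(10 + √((5 - 1*5) + 2/(-5))) = 7/(10 + √((5 - 5) + 2*(-⅕))) = 7/(10 + √(0 - ⅖)) = 7/(10 + √(-⅖)) = 7/(10 + I*√10/5)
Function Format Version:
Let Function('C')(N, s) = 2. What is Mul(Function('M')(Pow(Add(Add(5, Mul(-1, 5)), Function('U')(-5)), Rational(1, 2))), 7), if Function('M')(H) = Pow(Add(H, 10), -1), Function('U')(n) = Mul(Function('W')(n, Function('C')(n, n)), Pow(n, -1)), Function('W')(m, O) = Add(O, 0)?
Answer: Add(Rational(175, 251), Mul(Rational(-7, 502), I, Pow(10, Rational(1, 2)))) ≈ Add(0.69721, Mul(-0.044096, I))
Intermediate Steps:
Function('W')(m, O) = O
Function('U')(n) = Mul(2, Pow(n, -1))
Function('M')(H) = Pow(Add(10, H), -1)
Mul(Function('M')(Pow(Add(Add(5, Mul(-1, 5)), Function('U')(-5)), Rational(1, 2))), 7) = Mul(Pow(Add(10, Pow(Add(Add(5, Mul(-1, 5)), Mul(2, Pow(-5, -1))), Rational(1, 2))), -1), 7) = Mul(Pow(Add(10, Pow(Add(Add(5, -5), Mul(2, Rational(-1, 5))), Rational(1, 2))), -1), 7) = Mul(Pow(Add(10, Pow(Add(0, Rational(-2, 5)), Rational(1, 2))), -1), 7) = Mul(Pow(Add(10, Pow(Rational(-2, 5), Rational(1, 2))), -1), 7) = Mul(Pow(Add(10, Mul(Rational(1, 5), I, Pow(10, Rational(1, 2)))), -1), 7) = Mul(7, Pow(Add(10, Mul(Rational(1, 5), I, Pow(10, Rational(1, 2)))), -1))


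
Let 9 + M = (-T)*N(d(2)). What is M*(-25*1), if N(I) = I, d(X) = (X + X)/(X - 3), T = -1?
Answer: 325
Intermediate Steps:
d(X) = 2*X/(-3 + X) (d(X) = (2*X)/(-3 + X) = 2*X/(-3 + X))
M = -13 (M = -9 + (-1*(-1))*(2*2/(-3 + 2)) = -9 + 1*(2*2/(-1)) = -9 + 1*(2*2*(-1)) = -9 + 1*(-4) = -9 - 4 = -13)
M*(-25*1) = -(-325) = -13*(-25) = 325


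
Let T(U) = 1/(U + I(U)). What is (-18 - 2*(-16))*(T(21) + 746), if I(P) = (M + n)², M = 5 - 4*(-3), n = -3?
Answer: 323766/31 ≈ 10444.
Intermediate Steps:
M = 17 (M = 5 + 12 = 17)
I(P) = 196 (I(P) = (17 - 3)² = 14² = 196)
T(U) = 1/(196 + U) (T(U) = 1/(U + 196) = 1/(196 + U))
(-18 - 2*(-16))*(T(21) + 746) = (-18 - 2*(-16))*(1/(196 + 21) + 746) = (-18 + 32)*(1/217 + 746) = 14*(1/217 + 746) = 14*(161883/217) = 323766/31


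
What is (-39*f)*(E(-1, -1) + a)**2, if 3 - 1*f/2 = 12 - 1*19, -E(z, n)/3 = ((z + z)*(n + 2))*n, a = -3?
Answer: -63180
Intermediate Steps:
E(z, n) = -6*n*z*(2 + n) (E(z, n) = -3*(z + z)*(n + 2)*n = -3*(2*z)*(2 + n)*n = -3*2*z*(2 + n)*n = -6*n*z*(2 + n))
f = 20 (f = 6 - 2*(12 - 1*19) = 6 - 2*(12 - 19) = 6 - 2*(-7) = 6 + 14 = 20)
(-39*f)*(E(-1, -1) + a)**2 = (-39*20)*(-6*(-1)*(-1)*(2 - 1) - 3)**2 = -780*(-6*(-1)*(-1)*1 - 3)**2 = -780*(-6 - 3)**2 = -780*(-9)**2 = -780*81 = -63180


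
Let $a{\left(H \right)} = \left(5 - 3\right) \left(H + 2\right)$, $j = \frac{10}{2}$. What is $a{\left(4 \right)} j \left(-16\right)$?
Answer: $-960$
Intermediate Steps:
$j = 5$ ($j = 10 \cdot \frac{1}{2} = 5$)
$a{\left(H \right)} = 4 + 2 H$ ($a{\left(H \right)} = 2 \left(2 + H\right) = 4 + 2 H$)
$a{\left(4 \right)} j \left(-16\right) = \left(4 + 2 \cdot 4\right) 5 \left(-16\right) = \left(4 + 8\right) 5 \left(-16\right) = 12 \cdot 5 \left(-16\right) = 60 \left(-16\right) = -960$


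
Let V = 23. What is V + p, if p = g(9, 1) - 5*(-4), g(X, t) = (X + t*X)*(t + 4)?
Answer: 133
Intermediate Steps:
g(X, t) = (4 + t)*(X + X*t) (g(X, t) = (X + X*t)*(4 + t) = (4 + t)*(X + X*t))
p = 110 (p = 9*(4 + 1² + 5*1) - 5*(-4) = 9*(4 + 1 + 5) - 1*(-20) = 9*10 + 20 = 90 + 20 = 110)
V + p = 23 + 110 = 133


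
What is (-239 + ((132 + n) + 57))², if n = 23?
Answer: 729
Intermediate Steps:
(-239 + ((132 + n) + 57))² = (-239 + ((132 + 23) + 57))² = (-239 + (155 + 57))² = (-239 + 212)² = (-27)² = 729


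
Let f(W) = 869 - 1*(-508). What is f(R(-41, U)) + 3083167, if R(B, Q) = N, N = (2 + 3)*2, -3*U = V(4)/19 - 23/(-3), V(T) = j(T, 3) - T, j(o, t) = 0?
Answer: 3084544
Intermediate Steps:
V(T) = -T (V(T) = 0 - T = -T)
U = -425/171 (U = -(-1*4/19 - 23/(-3))/3 = -(-4*1/19 - 23*(-⅓))/3 = -(-4/19 + 23/3)/3 = -⅓*425/57 = -425/171 ≈ -2.4854)
N = 10 (N = 5*2 = 10)
R(B, Q) = 10
f(W) = 1377 (f(W) = 869 + 508 = 1377)
f(R(-41, U)) + 3083167 = 1377 + 3083167 = 3084544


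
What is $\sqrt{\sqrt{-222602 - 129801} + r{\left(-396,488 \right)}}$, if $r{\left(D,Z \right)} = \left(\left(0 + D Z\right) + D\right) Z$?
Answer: $\sqrt{-94498272 + i \sqrt{352403}} \approx 0.03 + 9721.0 i$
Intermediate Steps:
$r{\left(D,Z \right)} = Z \left(D + D Z\right)$ ($r{\left(D,Z \right)} = \left(D Z + D\right) Z = \left(D + D Z\right) Z = Z \left(D + D Z\right)$)
$\sqrt{\sqrt{-222602 - 129801} + r{\left(-396,488 \right)}} = \sqrt{\sqrt{-222602 - 129801} - 193248 \left(1 + 488\right)} = \sqrt{\sqrt{-222602 - 129801} - 193248 \cdot 489} = \sqrt{\sqrt{-222602 - 129801} - 94498272} = \sqrt{\sqrt{-352403} - 94498272} = \sqrt{i \sqrt{352403} - 94498272} = \sqrt{-94498272 + i \sqrt{352403}}$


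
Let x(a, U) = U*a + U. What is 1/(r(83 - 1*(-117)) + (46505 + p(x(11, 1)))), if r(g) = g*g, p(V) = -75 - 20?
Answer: 1/86410 ≈ 1.1573e-5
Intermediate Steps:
x(a, U) = U + U*a
p(V) = -95
r(g) = g²
1/(r(83 - 1*(-117)) + (46505 + p(x(11, 1)))) = 1/((83 - 1*(-117))² + (46505 - 95)) = 1/((83 + 117)² + 46410) = 1/(200² + 46410) = 1/(40000 + 46410) = 1/86410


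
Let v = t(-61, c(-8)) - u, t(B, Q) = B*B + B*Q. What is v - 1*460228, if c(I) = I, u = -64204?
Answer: -391815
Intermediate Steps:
t(B, Q) = B² + B*Q
v = 68413 (v = -61*(-61 - 8) - 1*(-64204) = -61*(-69) + 64204 = 4209 + 64204 = 68413)
v - 1*460228 = 68413 - 1*460228 = 68413 - 460228 = -391815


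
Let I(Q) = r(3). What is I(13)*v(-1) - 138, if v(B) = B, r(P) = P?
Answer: -141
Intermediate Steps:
I(Q) = 3
I(13)*v(-1) - 138 = 3*(-1) - 138 = -3 - 138 = -141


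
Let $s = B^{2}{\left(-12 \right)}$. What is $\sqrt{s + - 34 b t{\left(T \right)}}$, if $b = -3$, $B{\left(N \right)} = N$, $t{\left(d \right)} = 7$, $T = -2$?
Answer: $\sqrt{858} \approx 29.292$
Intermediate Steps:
$s = 144$ ($s = \left(-12\right)^{2} = 144$)
$\sqrt{s + - 34 b t{\left(T \right)}} = \sqrt{144 + \left(-34\right) \left(-3\right) 7} = \sqrt{144 + 102 \cdot 7} = \sqrt{144 + 714} = \sqrt{858}$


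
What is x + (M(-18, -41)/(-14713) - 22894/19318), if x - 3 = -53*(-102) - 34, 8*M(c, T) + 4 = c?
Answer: 3054753067905/568451468 ≈ 5373.8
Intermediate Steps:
M(c, T) = -1/2 + c/8
x = 5375 (x = 3 + (-53*(-102) - 34) = 3 + (5406 - 34) = 3 + 5372 = 5375)
x + (M(-18, -41)/(-14713) - 22894/19318) = 5375 + ((-1/2 + (1/8)*(-18))/(-14713) - 22894/19318) = 5375 + ((-1/2 - 9/4)*(-1/14713) - 22894*1/19318) = 5375 + (-11/4*(-1/14713) - 11447/9659) = 5375 + (11/58852 - 11447/9659) = 5375 - 673572595/568451468 = 3054753067905/568451468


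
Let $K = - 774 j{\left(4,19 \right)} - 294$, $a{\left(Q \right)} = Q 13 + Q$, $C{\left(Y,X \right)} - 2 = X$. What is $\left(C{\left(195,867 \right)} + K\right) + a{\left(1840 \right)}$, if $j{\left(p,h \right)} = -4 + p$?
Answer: $26335$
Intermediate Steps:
$C{\left(Y,X \right)} = 2 + X$
$a{\left(Q \right)} = 14 Q$ ($a{\left(Q \right)} = 13 Q + Q = 14 Q$)
$K = -294$ ($K = - 774 \left(-4 + 4\right) - 294 = \left(-774\right) 0 - 294 = 0 - 294 = -294$)
$\left(C{\left(195,867 \right)} + K\right) + a{\left(1840 \right)} = \left(\left(2 + 867\right) - 294\right) + 14 \cdot 1840 = \left(869 - 294\right) + 25760 = 575 + 25760 = 26335$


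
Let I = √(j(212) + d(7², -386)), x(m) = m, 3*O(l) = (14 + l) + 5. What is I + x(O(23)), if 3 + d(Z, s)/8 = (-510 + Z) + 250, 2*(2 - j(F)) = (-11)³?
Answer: 14 + I*√4178/2 ≈ 14.0 + 32.319*I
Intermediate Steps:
O(l) = 19/3 + l/3 (O(l) = ((14 + l) + 5)/3 = (19 + l)/3 = 19/3 + l/3)
j(F) = 1335/2 (j(F) = 2 - ½*(-11)³ = 2 - ½*(-1331) = 2 + 1331/2 = 1335/2)
d(Z, s) = -2104 + 8*Z (d(Z, s) = -24 + 8*((-510 + Z) + 250) = -24 + 8*(-260 + Z) = -24 + (-2080 + 8*Z) = -2104 + 8*Z)
I = I*√4178/2 (I = √(1335/2 + (-2104 + 8*7²)) = √(1335/2 + (-2104 + 8*49)) = √(1335/2 + (-2104 + 392)) = √(1335/2 - 1712) = √(-2089/2) = I*√4178/2 ≈ 32.319*I)
I + x(O(23)) = I*√4178/2 + (19/3 + (⅓)*23) = I*√4178/2 + (19/3 + 23/3) = I*√4178/2 + 14 = 14 + I*√4178/2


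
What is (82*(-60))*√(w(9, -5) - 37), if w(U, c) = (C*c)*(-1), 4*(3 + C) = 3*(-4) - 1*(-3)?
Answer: -2460*I*√253 ≈ -39129.0*I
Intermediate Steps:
C = -21/4 (C = -3 + (3*(-4) - 1*(-3))/4 = -3 + (-12 + 3)/4 = -3 + (¼)*(-9) = -3 - 9/4 = -21/4 ≈ -5.2500)
w(U, c) = 21*c/4 (w(U, c) = -21*c/4*(-1) = 21*c/4)
(82*(-60))*√(w(9, -5) - 37) = (82*(-60))*√((21/4)*(-5) - 37) = -4920*√(-105/4 - 37) = -2460*I*√253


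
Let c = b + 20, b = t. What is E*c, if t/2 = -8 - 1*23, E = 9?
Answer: -378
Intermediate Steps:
t = -62 (t = 2*(-8 - 1*23) = 2*(-8 - 23) = 2*(-31) = -62)
b = -62
c = -42 (c = -62 + 20 = -42)
E*c = 9*(-42) = -378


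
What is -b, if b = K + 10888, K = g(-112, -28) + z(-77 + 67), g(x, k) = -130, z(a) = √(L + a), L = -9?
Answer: -10758 - I*√19 ≈ -10758.0 - 4.3589*I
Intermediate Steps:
z(a) = √(-9 + a)
K = -130 + I*√19 (K = -130 + √(-9 + (-77 + 67)) = -130 + √(-9 - 10) = -130 + √(-19) = -130 + I*√19 ≈ -130.0 + 4.3589*I)
b = 10758 + I*√19 (b = (-130 + I*√19) + 10888 = 10758 + I*√19 ≈ 10758.0 + 4.3589*I)
-b = -(10758 + I*√19) = -10758 - I*√19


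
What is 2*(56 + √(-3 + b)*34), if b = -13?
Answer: 112 + 272*I ≈ 112.0 + 272.0*I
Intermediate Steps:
2*(56 + √(-3 + b)*34) = 2*(56 + √(-3 - 13)*34) = 2*(56 + √(-16)*34) = 2*(56 + (4*I)*34) = 2*(56 + 136*I) = 112 + 272*I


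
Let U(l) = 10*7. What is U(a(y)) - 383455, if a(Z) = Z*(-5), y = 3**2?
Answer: -383385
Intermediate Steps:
y = 9
a(Z) = -5*Z
U(l) = 70
U(a(y)) - 383455 = 70 - 383455 = -383385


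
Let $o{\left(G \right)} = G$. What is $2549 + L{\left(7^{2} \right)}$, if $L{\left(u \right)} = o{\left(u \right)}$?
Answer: $2598$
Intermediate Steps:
$L{\left(u \right)} = u$
$2549 + L{\left(7^{2} \right)} = 2549 + 7^{2} = 2549 + 49 = 2598$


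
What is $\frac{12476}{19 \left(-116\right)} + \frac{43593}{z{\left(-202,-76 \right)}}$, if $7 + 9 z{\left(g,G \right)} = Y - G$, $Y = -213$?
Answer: $- \frac{24069647}{8816} \approx -2730.2$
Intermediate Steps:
$z{\left(g,G \right)} = - \frac{220}{9} - \frac{G}{9}$ ($z{\left(g,G \right)} = - \frac{7}{9} + \frac{-213 - G}{9} = - \frac{7}{9} - \left(\frac{71}{3} + \frac{G}{9}\right) = - \frac{220}{9} - \frac{G}{9}$)
$\frac{12476}{19 \left(-116\right)} + \frac{43593}{z{\left(-202,-76 \right)}} = \frac{12476}{19 \left(-116\right)} + \frac{43593}{- \frac{220}{9} - - \frac{76}{9}} = \frac{12476}{-2204} + \frac{43593}{- \frac{220}{9} + \frac{76}{9}} = 12476 \left(- \frac{1}{2204}\right) + \frac{43593}{-16} = - \frac{3119}{551} + 43593 \left(- \frac{1}{16}\right) = - \frac{3119}{551} - \frac{43593}{16} = - \frac{24069647}{8816}$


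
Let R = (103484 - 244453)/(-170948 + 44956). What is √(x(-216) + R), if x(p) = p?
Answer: I*√852754897894/62996 ≈ 14.659*I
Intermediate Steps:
R = 140969/125992 (R = -140969/(-125992) = -140969*(-1/125992) = 140969/125992 ≈ 1.1189)
√(x(-216) + R) = √(-216 + 140969/125992) = √(-27073303/125992) = I*√852754897894/62996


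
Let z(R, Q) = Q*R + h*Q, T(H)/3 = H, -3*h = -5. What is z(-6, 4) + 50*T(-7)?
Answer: -3202/3 ≈ -1067.3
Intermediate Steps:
h = 5/3 (h = -1/3*(-5) = 5/3 ≈ 1.6667)
T(H) = 3*H
z(R, Q) = 5*Q/3 + Q*R (z(R, Q) = Q*R + 5*Q/3 = 5*Q/3 + Q*R)
z(-6, 4) + 50*T(-7) = (1/3)*4*(5 + 3*(-6)) + 50*(3*(-7)) = (1/3)*4*(5 - 18) + 50*(-21) = (1/3)*4*(-13) - 1050 = -52/3 - 1050 = -3202/3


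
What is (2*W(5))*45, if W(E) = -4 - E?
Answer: -810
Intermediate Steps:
(2*W(5))*45 = (2*(-4 - 1*5))*45 = (2*(-4 - 5))*45 = (2*(-9))*45 = -18*45 = -810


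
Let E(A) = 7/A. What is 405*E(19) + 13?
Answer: 3082/19 ≈ 162.21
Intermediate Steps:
405*E(19) + 13 = 405*(7/19) + 13 = 2835/19 + 13 = 3082/19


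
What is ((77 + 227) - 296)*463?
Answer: 3704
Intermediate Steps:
((77 + 227) - 296)*463 = (304 - 296)*463 = 8*463 = 3704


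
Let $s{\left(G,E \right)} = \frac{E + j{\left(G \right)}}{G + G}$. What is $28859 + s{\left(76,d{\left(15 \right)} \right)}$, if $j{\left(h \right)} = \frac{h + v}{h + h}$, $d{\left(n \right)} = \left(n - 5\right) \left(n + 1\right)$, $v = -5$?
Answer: $\frac{666782727}{23104} \approx 28860.0$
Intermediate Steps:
$d{\left(n \right)} = \left(1 + n\right) \left(-5 + n\right)$ ($d{\left(n \right)} = \left(-5 + n\right) \left(1 + n\right) = \left(1 + n\right) \left(-5 + n\right)$)
$j{\left(h \right)} = \frac{-5 + h}{2 h}$ ($j{\left(h \right)} = \frac{h - 5}{h + h} = \frac{-5 + h}{2 h}$)
$s{\left(G,E \right)} = \frac{E + \frac{-5 + G}{2 G}}{2 G}$ ($s{\left(G,E \right)} = \frac{E + \frac{-5 + G}{2 G}}{G + G} = \frac{E + \frac{-5 + G}{2 G}}{2 G}$)
$28859 + s{\left(76,d{\left(15 \right)} \right)} = 28859 + \frac{-5 + 76 + 2 \left(-5 + 15^{2} - 60\right) 76}{4 \cdot 5776} = 28859 + \frac{1}{4} \cdot \frac{1}{5776} \left(-5 + 76 + 2 \left(-5 + 225 - 60\right) 76\right) = 28859 + \frac{1}{4} \cdot \frac{1}{5776} \left(-5 + 76 + 2 \cdot 160 \cdot 76\right) = 28859 + \frac{1}{4} \cdot \frac{1}{5776} \left(-5 + 76 + 24320\right) = 28859 + \frac{1}{4} \cdot \frac{1}{5776} \cdot 24391 = 28859 + \frac{24391}{23104} = \frac{666782727}{23104}$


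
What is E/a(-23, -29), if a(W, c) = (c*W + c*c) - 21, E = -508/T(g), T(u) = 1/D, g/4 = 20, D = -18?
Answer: 9144/1487 ≈ 6.1493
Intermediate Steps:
g = 80 (g = 4*20 = 80)
T(u) = -1/18 (T(u) = 1/(-18) = -1/18)
E = 9144 (E = -508/(-1/18) = -508*(-18) = 9144)
a(W, c) = -21 + c**2 + W*c (a(W, c) = (W*c + c**2) - 21 = (c**2 + W*c) - 21 = -21 + c**2 + W*c)
E/a(-23, -29) = 9144/(-21 + (-29)**2 - 23*(-29)) = 9144/(-21 + 841 + 667) = 9144/1487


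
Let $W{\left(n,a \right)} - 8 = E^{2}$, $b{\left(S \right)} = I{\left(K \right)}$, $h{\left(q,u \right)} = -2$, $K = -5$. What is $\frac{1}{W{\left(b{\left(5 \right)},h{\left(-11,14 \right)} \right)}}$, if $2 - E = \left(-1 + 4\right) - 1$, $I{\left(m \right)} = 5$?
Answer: $\frac{1}{8} \approx 0.125$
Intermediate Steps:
$b{\left(S \right)} = 5$
$E = 0$ ($E = 2 - \left(\left(-1 + 4\right) - 1\right) = 2 - \left(3 - 1\right) = 2 - 2 = 0$)
$W{\left(n,a \right)} = 8$ ($W{\left(n,a \right)} = 8 + 0^{2} = 8 + 0 = 8$)
$\frac{1}{W{\left(b{\left(5 \right)},h{\left(-11,14 \right)} \right)}} = \frac{1}{8}$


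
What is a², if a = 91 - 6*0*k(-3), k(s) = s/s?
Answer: 8281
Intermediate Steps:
k(s) = 1
a = 91 (a = 91 - 6*0 = 91 - 0 = 91 - 1*0 = 91 + 0 = 91)
a² = 91² = 8281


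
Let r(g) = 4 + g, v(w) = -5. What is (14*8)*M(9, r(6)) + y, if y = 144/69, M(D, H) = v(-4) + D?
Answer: 10352/23 ≈ 450.09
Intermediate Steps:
M(D, H) = -5 + D
y = 48/23 (y = 144*(1/69) = 48/23 ≈ 2.0870)
(14*8)*M(9, r(6)) + y = (14*8)*(-5 + 9) + 48/23 = 112*4 + 48/23 = 448 + 48/23 = 10352/23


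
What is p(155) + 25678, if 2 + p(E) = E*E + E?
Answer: 49856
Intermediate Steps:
p(E) = -2 + E + E² (p(E) = -2 + (E*E + E) = -2 + (E² + E) = -2 + (E + E²) = -2 + E + E²)
p(155) + 25678 = (-2 + 155 + 155²) + 25678 = (-2 + 155 + 24025) + 25678 = 24178 + 25678 = 49856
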